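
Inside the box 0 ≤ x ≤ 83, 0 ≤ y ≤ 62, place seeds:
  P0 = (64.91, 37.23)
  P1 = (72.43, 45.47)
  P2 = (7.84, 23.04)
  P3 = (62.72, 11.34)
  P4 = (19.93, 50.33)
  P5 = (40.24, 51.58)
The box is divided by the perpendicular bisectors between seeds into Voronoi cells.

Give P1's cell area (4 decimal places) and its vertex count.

1. box [0,83]×[0,62]: [(0, 0) (83, 0) (83, 62) (0, 62)]
2. ⊥bis P1·P0 via (68.67,41.35): [(83, 28.2721) (83, 62) (46.0429, 62)]  |A|=623.2425
3. ⊥bis P1·P2 via (40.135,34.255): [(83, 28.2721) (83, 62) (46.0429, 62)]  |A|=623.2425
4. ⊥bis P1·P3 via (67.575,28.405): [(83, 28.2721) (83, 62) (46.0429, 62)]  |A|=623.2425
5. ⊥bis P1·P4 via (46.18,47.9): [(47.3729, 60.7862) (83, 28.2721) (83, 62) (47.4853, 62)]  |A|=622.3671
6. ⊥bis P1·P5 via (56.335,48.525): [(56.9954, 52.0045) (83, 28.2721) (83, 62) (58.8927, 62)]  |A|=559.022
7. canonical 4-gon: [(56.9954, 52.0045) (83, 28.2721) (83, 62) (58.8927, 62)]
8. shoelace: 559.022

Area of P1's cell: 559.0220 (4 vertices)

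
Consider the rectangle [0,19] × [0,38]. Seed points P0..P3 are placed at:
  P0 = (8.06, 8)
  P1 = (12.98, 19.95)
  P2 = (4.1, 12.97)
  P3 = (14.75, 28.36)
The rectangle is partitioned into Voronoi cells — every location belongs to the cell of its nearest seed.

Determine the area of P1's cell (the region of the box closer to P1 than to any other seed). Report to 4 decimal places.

1. box [0,19]×[0,38]: [(0, 0) (19, 0) (19, 38) (0, 38)]
2. ⊥bis P1·P0 via (10.52,13.975): [(0, 18.3062) (19, 10.4837) (19, 38) (0, 38)]  |A|=448.496
3. ⊥bis P1·P2 via (8.54,16.46): [(0, 27.3246) (10.4805, 13.9913) (19, 10.4837) (19, 38) (0, 38)]  |A|=401.2372
4. ⊥bis P1·P3 via (13.865,24.155): [(0.2369, 27.0232) (10.4805, 13.9913) (19, 10.4837) (19, 23.0743)]  |A|=155.6668
5. canonical 4-gon: [(0.2369, 27.0232) (10.4805, 13.9913) (19, 10.4837) (19, 23.0743)]
6. shoelace: 155.6668

Area of P1's cell: 155.6668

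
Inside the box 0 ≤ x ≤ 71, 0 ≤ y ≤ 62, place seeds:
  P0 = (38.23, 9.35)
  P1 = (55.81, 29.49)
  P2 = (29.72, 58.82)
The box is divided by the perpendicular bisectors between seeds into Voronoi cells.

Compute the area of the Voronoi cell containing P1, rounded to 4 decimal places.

Area of P1's cell: 1390.3739

1. box [0,71]×[0,62]: [(0, 0) (71, 0) (71, 62) (0, 62)]
2. ⊥bis P1·P0 via (47.02,19.42): [(0, 60.4633) (69.2679, 0) (71, 0) (71, 62) (0, 62)]  |A|=2307.9167
3. ⊥bis P1·P2 via (42.765,44.155): [(30.8378, 33.5453) (69.2679, 0) (71, 0) (71, 62) (62.8261, 62)]  |A|=1390.3739
4. canonical 5-gon: [(30.8378, 33.5453) (69.2679, 0) (71, 0) (71, 62) (62.8261, 62)]
5. shoelace: 1390.3739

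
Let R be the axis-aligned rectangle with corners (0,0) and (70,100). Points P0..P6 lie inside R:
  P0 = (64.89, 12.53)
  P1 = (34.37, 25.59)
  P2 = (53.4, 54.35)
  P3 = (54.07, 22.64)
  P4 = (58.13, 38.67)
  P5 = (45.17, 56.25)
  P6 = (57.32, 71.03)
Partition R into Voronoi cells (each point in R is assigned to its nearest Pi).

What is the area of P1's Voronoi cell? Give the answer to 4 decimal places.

1. box [0,70]×[0,100]: [(0, 0) (70, 0) (70, 100) (0, 100)]
2. ⊥bis P1·P0 via (49.63,19.06): [(0, 0) (41.4739, 0) (70, 66.6628) (70, 100) (0, 100)]  |A|=6049.186
3. ⊥bis P1·P2 via (43.885,39.97): [(0, 69.008) (0, 0) (41.4739, 0) (55.3356, 32.3934)]  |A|=2581.0367
4. ⊥bis P1·P3 via (44.22,24.115): [(46.35, 38.339) (0, 69.008) (0, 0) (40.6089, 0)]  |A|=2377.7098
5. ⊥bis P1·P4 via (46.25,32.13): [(45.5977, 33.315) (40.8162, 42.0006) (0, 69.008) (0, 0) (40.6089, 0)]  |A|=2362.4316
6. ⊥bis P1·P5 via (39.77,40.92): [(45.5977, 33.315) (41.8058, 40.2029) (0, 54.929) (0, 0) (40.6089, 0)]  |A|=2044.8166
7. ⊥bis P1·P6 via (45.845,48.31): [(45.5977, 33.315) (41.8058, 40.2029) (0, 54.929) (0, 0) (40.6089, 0)]  |A|=2044.8166
8. canonical 5-gon: [(45.5977, 33.315) (41.8058, 40.2029) (0, 54.929) (0, 0) (40.6089, 0)]
9. shoelace: 2044.8166

Area of P1's cell: 2044.8166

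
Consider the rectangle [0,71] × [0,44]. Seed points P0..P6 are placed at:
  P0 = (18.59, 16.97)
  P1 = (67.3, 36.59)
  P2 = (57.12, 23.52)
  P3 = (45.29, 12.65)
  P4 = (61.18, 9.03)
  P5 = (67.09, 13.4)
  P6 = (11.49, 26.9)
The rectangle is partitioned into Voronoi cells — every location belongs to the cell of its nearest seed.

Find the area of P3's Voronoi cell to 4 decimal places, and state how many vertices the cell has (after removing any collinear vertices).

Area of P3's cell: 551.0884 (4 vertices)

1. box [0,71]×[0,44]: [(0, 0) (71, 0) (71, 44) (0, 44)]
2. ⊥bis P3·P0 via (31.94,14.81): [(29.5438, 0) (71, 0) (71, 44) (36.6629, 44)]  |A|=1667.4537
3. ⊥bis P3·P1 via (56.295,24.62): [(36.4755, 42.8417) (29.5438, 0) (71, 0) (71, 11.1005)]  |A|=1079.6475
4. ⊥bis P3·P2 via (51.205,18.085): [(35.275, 35.4219) (29.5438, 0) (67.8224, 0)]  |A|=677.9514
5. ⊥bis P3·P4 via (53.235,10.84): [(54.1543, 14.8752) (35.275, 35.4219) (29.5438, 0) (50.7655, 0)]  |A|=551.0884
6. ⊥bis P3·P5 via (56.19,13.025): [(54.1543, 14.8752) (35.275, 35.4219) (29.5438, 0) (50.7655, 0)]  |A|=551.0884
7. ⊥bis P3·P6 via (28.39,19.775): [(54.1543, 14.8752) (35.275, 35.4219) (29.5438, 0) (50.7655, 0)]  |A|=551.0884
8. canonical 4-gon: [(54.1543, 14.8752) (35.275, 35.4219) (29.5438, 0) (50.7655, 0)]
9. shoelace: 551.0884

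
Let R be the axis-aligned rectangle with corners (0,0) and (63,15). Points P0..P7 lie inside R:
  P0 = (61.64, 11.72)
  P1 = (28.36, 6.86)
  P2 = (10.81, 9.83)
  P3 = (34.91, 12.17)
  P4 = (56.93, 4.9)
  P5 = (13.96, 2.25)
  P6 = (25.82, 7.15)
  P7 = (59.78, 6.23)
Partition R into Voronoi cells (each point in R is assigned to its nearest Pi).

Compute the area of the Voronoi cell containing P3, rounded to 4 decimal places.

Area of P3's cell: 184.5461

1. box [0,63]×[0,15]: [(0, 0) (63, 0) (63, 15) (0, 15)]
2. ⊥bis P3·P0 via (48.275,11.945): [(0, 0) (48.0739, 0) (48.3264, 15) (0, 15)]  |A|=723.0025
3. ⊥bis P3·P1 via (31.635,9.515): [(39.3487, 0) (48.0739, 0) (48.3264, 15) (27.1884, 15)]  |A|=223.9745
4. ⊥bis P3·P2 via (22.86,11): [(39.3487, 0) (48.0739, 0) (48.3264, 15) (27.1884, 15)]  |A|=223.9745
5. ⊥bis P3·P4 via (45.92,8.535): [(39.3487, 0) (43.1021, 0) (48.0544, 15) (27.1884, 15)]  |A|=184.6463
6. ⊥bis P3·P5 via (24.435,7.21): [(39.3487, 0) (43.1021, 0) (48.0544, 15) (27.1884, 15)]  |A|=184.6463
7. ⊥bis P3·P6 via (30.365,9.66): [(27.9023, 14.1194) (39.3487, 0) (43.1021, 0) (48.0544, 15) (27.416, 15)]  |A|=184.5461
8. ⊥bis P3·P7 via (47.345,9.2): [(27.9023, 14.1194) (39.3487, 0) (43.1021, 0) (48.0544, 15) (27.416, 15)]  |A|=184.5461
9. canonical 5-gon: [(27.9023, 14.1194) (39.3487, 0) (43.1021, 0) (48.0544, 15) (27.416, 15)]
10. shoelace: 184.5461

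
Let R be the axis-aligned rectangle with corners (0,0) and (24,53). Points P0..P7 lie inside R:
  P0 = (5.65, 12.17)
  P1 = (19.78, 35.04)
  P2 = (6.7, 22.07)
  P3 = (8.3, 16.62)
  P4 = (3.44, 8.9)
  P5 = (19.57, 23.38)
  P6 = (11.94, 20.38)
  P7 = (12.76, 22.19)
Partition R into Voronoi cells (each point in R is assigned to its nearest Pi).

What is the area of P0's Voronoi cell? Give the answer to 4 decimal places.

1. box [0,24]×[0,53]: [(0, 0) (24, 0) (24, 53) (0, 53)]
2. ⊥bis P0·P1 via (12.715,23.605): [(0, 31.4608) (0, 0) (24, 0) (24, 16.6327)]  |A|=577.1221
3. ⊥bis P0·P2 via (6.175,17.12): [(0, 17.7749) (0, 0) (24, 0) (24, 15.2295)]  |A|=396.0527
4. ⊥bis P0·P3 via (6.975,14.395): [(1.5808, 17.6073) (0, 17.7749) (0, 0) (24, 0) (24, 4.2565)]  |A|=273.0505
5. ⊥bis P0·P4 via (4.545,10.535): [(1.5808, 17.6073) (0, 17.7749) (0, 13.6067) (20.133, 0) (24, 0) (24, 4.2565)]  |A|=136.0787
6. ⊥bis P0·P5 via (12.61,17.775): [(23.0328, 4.8325) (1.5808, 17.6073) (0, 17.7749) (0, 13.6067) (20.133, 0) (24, 0) (24, 3.6315)]  |A|=135.7765
7. ⊥bis P0·P6 via (8.795,16.275): [(23.0328, 4.8325) (1.5808, 17.6073) (0, 17.7749) (0, 13.6067) (20.133, 0) (24, 0) (24, 3.6315)]  |A|=135.7765
8. ⊥bis P0·P7 via (9.205,17.18): [(23.0328, 4.8325) (1.5808, 17.6073) (0, 17.7749) (0, 13.6067) (20.133, 0) (24, 0) (24, 3.6315)]  |A|=135.7765
9. canonical 7-gon: [(23.0328, 4.8325) (1.5808, 17.6073) (0, 17.7749) (0, 13.6067) (20.133, 0) (24, 0) (24, 3.6315)]
10. shoelace: 135.7765

Area of P0's cell: 135.7765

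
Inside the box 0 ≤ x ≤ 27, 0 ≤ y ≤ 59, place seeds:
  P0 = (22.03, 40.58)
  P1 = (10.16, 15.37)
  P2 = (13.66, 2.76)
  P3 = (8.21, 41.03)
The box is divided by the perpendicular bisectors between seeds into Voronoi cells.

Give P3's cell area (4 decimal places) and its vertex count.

Area of P3's cell: 470.5421 (4 vertices)

1. box [0,27]×[0,59]: [(0, 0) (27, 0) (27, 59) (0, 59)]
2. ⊥bis P3·P0 via (15.12,40.805): [(0, 0) (13.7913, 0) (15.7125, 59) (0, 59)]  |A|=870.3616
3. ⊥bis P3·P1 via (9.185,28.2): [(0, 27.502) (14.7233, 28.6209) (15.7125, 59) (0, 59)]  |A|=470.5421
4. ⊥bis P3·P2 via (10.935,21.895): [(0, 27.502) (14.7233, 28.6209) (15.7125, 59) (0, 59)]  |A|=470.5421
5. canonical 4-gon: [(0, 27.502) (14.7233, 28.6209) (15.7125, 59) (0, 59)]
6. shoelace: 470.5421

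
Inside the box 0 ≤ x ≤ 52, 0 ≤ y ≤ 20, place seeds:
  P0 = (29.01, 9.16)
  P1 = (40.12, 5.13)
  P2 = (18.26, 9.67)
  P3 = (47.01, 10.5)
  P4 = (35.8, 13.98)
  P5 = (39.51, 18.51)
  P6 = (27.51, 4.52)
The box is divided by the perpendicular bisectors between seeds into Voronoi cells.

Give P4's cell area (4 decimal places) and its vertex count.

Area of P4's cell: 89.4501 (5 vertices)

1. box [0,52]×[0,20]: [(0, 0) (52, 0) (52, 20) (0, 20)]
2. ⊥bis P4·P0 via (32.405,11.57): [(40.6182, 0) (52, 0) (52, 20) (26.4208, 20)]  |A|=369.6102
3. ⊥bis P4·P1 via (37.96,9.555): [(34.8968, 8.0597) (52, 16.4084) (52, 20) (26.4208, 20)]  |A|=183.4246
4. ⊥bis P4·P2 via (27.03,11.825): [(34.8968, 8.0597) (52, 16.4084) (52, 20) (26.4208, 20)]  |A|=183.4246
5. ⊥bis P4·P3 via (41.405,12.24): [(34.8968, 8.0597) (41.0379, 11.0574) (43.814, 20) (26.4208, 20)]  |A|=127.137
6. ⊥bis P4·P5 via (37.655,16.245): [(34.8968, 8.0597) (41.0379, 11.0574) (41.6361, 12.9845) (33.0701, 20) (26.4208, 20)]  |A|=89.4501
7. ⊥bis P4·P6 via (31.655,9.25): [(34.8968, 8.0597) (41.0379, 11.0574) (41.6361, 12.9845) (33.0701, 20) (26.4208, 20)]  |A|=89.4501
8. canonical 5-gon: [(34.8968, 8.0597) (41.0379, 11.0574) (41.6361, 12.9845) (33.0701, 20) (26.4208, 20)]
9. shoelace: 89.4501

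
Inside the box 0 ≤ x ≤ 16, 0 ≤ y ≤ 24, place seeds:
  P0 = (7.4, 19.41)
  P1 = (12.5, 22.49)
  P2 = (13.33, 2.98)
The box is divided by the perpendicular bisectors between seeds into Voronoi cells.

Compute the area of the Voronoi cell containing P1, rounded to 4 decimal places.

Area of P1's cell: 50.4642

1. box [0,16]×[0,24]: [(0, 0) (16, 0) (16, 24) (0, 24)]
2. ⊥bis P1·P0 via (9.95,20.95): [(16, 10.9321) (16, 24) (8.108, 24)]  |A|=51.5655
3. ⊥bis P1·P2 via (12.915,12.735): [(14.8612, 12.8178) (16, 12.8662) (16, 24) (8.108, 24)]  |A|=50.4642
4. canonical 4-gon: [(14.8612, 12.8178) (16, 12.8662) (16, 24) (8.108, 24)]
5. shoelace: 50.4642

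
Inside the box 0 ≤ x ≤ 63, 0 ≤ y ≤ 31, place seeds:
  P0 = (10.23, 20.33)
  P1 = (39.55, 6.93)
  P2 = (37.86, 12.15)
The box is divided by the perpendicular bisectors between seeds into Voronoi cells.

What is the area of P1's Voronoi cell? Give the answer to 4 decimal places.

Area of P1's cell: 451.0105

1. box [0,63]×[0,31]: [(0, 0) (63, 0) (63, 31) (0, 31)]
2. ⊥bis P1·P0 via (24.89,13.63): [(18.6607, 0) (63, 0) (63, 31) (32.8285, 31)]  |A|=1154.9162
3. ⊥bis P1·P2 via (38.705,9.54): [(20.297, 3.5803) (18.6607, 0) (63, 0) (63, 17.4056)]  |A|=451.0105
4. canonical 4-gon: [(20.297, 3.5803) (18.6607, 0) (63, 0) (63, 17.4056)]
5. shoelace: 451.0105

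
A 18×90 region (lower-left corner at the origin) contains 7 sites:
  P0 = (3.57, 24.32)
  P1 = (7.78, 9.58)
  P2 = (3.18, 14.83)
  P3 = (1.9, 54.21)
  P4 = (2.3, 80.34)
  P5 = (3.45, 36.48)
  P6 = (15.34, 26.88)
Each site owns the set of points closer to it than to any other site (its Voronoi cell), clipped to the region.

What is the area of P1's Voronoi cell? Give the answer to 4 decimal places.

Area of P1's cell: 252.2824

1. box [0,18]×[0,90]: [(0, 0) (18, 0) (18, 90) (0, 90)]
2. ⊥bis P1·P0 via (5.675,16.95): [(0, 15.3291) (0, 0) (18, 0) (18, 20.4702)]  |A|=322.1942
3. ⊥bis P1·P2 via (5.48,12.205): [(13.4203, 19.1622) (0, 7.4035) (0, 0) (18, 0) (18, 20.4702)]  |A|=269.0121
4. ⊥bis P1·P3 via (4.84,31.895): [(13.4203, 19.1622) (0, 7.4035) (0, 0) (18, 0) (18, 20.4702)]  |A|=269.0121
5. ⊥bis P1·P4 via (5.04,44.96): [(13.4203, 19.1622) (0, 7.4035) (0, 0) (18, 0) (18, 20.4702)]  |A|=269.0121
6. ⊥bis P1·P5 via (5.615,23.03): [(13.4203, 19.1622) (0, 7.4035) (0, 0) (18, 0) (18, 20.4702)]  |A|=269.0121
7. ⊥bis P1·P6 via (11.56,18.23): [(12.0914, 17.9978) (0, 7.4035) (0, 0) (18, 0) (18, 15.4158)]  |A|=252.2824
8. canonical 5-gon: [(12.0914, 17.9978) (0, 7.4035) (0, 0) (18, 0) (18, 15.4158)]
9. shoelace: 252.2824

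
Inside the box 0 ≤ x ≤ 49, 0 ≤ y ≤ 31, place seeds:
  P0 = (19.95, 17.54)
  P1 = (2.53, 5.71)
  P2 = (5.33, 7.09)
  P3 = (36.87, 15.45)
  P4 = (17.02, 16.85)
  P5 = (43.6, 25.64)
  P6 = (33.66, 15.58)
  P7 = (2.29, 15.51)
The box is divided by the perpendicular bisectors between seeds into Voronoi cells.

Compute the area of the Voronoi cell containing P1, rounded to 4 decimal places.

Area of P1's cell: 47.3559

1. box [0,49]×[0,31]: [(0, 0) (49, 0) (49, 31) (0, 31)]
2. ⊥bis P1·P0 via (11.24,11.625): [(0, 28.1762) (0, 0) (19.1346, 0)]  |A|=269.5701
3. ⊥bis P1·P2 via (3.93,6.4): [(0, 14.3739) (0, 0) (7.0843, 0)]  |A|=50.9145
4. ⊥bis P1·P3 via (19.7,10.58): [(0, 14.3739) (0, 0) (7.0843, 0)]  |A|=50.9145
5. ⊥bis P1·P4 via (9.775,11.28): [(0, 14.3739) (0, 0) (7.0843, 0)]  |A|=50.9145
6. ⊥bis P1·P5 via (23.065,15.675): [(0, 14.3739) (0, 0) (7.0843, 0)]  |A|=50.9145
7. ⊥bis P1·P6 via (18.095,10.645): [(0, 14.3739) (0, 0) (7.0843, 0)]  |A|=50.9145
8. ⊥bis P1·P7 via (2.41,10.61): [(1.8617, 10.5966) (0, 10.551) (0, 0) (7.0843, 0)]  |A|=47.3559
9. canonical 4-gon: [(1.8617, 10.5966) (0, 10.551) (0, 0) (7.0843, 0)]
10. shoelace: 47.3559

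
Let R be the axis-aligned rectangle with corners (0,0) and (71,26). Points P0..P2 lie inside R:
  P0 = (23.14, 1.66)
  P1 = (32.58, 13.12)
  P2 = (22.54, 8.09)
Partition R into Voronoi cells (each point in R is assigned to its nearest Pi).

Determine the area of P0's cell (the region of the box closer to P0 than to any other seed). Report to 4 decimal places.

1. box [0,71]×[0,26]: [(0, 0) (71, 0) (71, 26) (0, 26)]
2. ⊥bis P0·P1 via (27.86,7.39): [(0, 0) (36.8313, 0) (5.2678, 26) (0, 26)]  |A|=547.2884
3. ⊥bis P0·P2 via (22.84,4.875): [(0, 2.7437) (0, 0) (36.8313, 0) (30.0917, 5.5517)]  |A|=143.5197
4. canonical 4-gon: [(0, 2.7437) (0, 0) (36.8313, 0) (30.0917, 5.5517)]
5. shoelace: 143.5197

Area of P0's cell: 143.5197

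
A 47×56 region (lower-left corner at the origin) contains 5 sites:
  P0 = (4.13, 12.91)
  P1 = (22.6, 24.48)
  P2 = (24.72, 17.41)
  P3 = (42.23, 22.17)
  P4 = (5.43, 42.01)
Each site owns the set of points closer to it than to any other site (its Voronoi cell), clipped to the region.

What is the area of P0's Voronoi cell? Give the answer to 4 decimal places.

Area of P0's cell: 386.6951

1. box [0,47]×[0,56]: [(0, 0) (47, 0) (47, 56) (0, 56)]
2. ⊥bis P0·P1 via (13.365,18.695): [(0, 40.0305) (0, 0) (25.0759, 0)]  |A|=501.9011
3. ⊥bis P0·P2 via (14.425,15.16): [(13.8064, 17.9903) (0, 40.0305) (0, 0) (17.7383, 0)]  |A|=435.8974
4. ⊥bis P0·P3 via (23.18,17.54): [(13.8064, 17.9903) (0, 40.0305) (0, 0) (17.7383, 0)]  |A|=435.8974
5. ⊥bis P0·P4 via (4.78,27.46): [(13.8064, 17.9903) (7.9635, 27.3178) (0, 27.6735) (0, 0) (17.7383, 0)]  |A|=386.6951
6. canonical 5-gon: [(13.8064, 17.9903) (7.9635, 27.3178) (0, 27.6735) (0, 0) (17.7383, 0)]
7. shoelace: 386.6951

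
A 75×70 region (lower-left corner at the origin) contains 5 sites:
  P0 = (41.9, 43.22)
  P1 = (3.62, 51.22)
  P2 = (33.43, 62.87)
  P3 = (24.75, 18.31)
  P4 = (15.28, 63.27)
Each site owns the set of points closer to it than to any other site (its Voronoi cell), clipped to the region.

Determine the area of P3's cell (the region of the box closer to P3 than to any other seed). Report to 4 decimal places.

1. box [0,75]×[0,70]: [(0, 0) (75, 0) (75, 70) (0, 70)]
2. ⊥bis P3·P0 via (33.325,30.765): [(0, 53.7085) (0, 0) (75, 0) (75, 2.0727)]  |A|=2091.7952
3. ⊥bis P3·P1 via (14.185,34.765): [(21.0826, 39.1936) (0, 25.6575) (0, 0) (75, 0) (75, 2.0727)]  |A|=1796.1003
4. ⊥bis P3·P2 via (29.09,40.59): [(21.0826, 39.1936) (0, 25.6575) (0, 0) (75, 0) (75, 2.0727)]  |A|=1796.1003
5. ⊥bis P3·P4 via (20.015,40.79): [(21.0826, 39.1936) (0, 25.6575) (0, 0) (75, 0) (75, 2.0727)]  |A|=1796.1003
6. canonical 5-gon: [(21.0826, 39.1936) (0, 25.6575) (0, 0) (75, 0) (75, 2.0727)]
7. shoelace: 1796.1003

Area of P3's cell: 1796.1003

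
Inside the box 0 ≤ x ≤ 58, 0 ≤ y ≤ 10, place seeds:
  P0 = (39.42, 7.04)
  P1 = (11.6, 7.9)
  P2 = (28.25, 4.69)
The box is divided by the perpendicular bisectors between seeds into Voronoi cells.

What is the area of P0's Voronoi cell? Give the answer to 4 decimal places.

Area of P0's cell: 239.8302

1. box [0,58]×[0,10]: [(0, 0) (58, 0) (58, 10) (0, 10)]
2. ⊥bis P0·P1 via (25.51,7.47): [(25.2791, 0) (58, 0) (58, 10) (25.5882, 10)]  |A|=325.6636
3. ⊥bis P0·P2 via (33.835,5.865): [(35.0689, 0) (58, 0) (58, 10) (32.9651, 10)]  |A|=239.8302
4. canonical 4-gon: [(35.0689, 0) (58, 0) (58, 10) (32.9651, 10)]
5. shoelace: 239.8302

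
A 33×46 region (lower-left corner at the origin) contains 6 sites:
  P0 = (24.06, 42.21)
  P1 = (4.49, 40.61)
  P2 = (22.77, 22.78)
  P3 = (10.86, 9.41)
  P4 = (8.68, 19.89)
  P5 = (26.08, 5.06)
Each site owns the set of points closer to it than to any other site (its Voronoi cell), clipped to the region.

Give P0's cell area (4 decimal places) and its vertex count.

Area of P0's cell: 251.1819 (4 vertices)

1. box [0,33]×[0,46]: [(0, 0) (33, 0) (33, 46) (0, 46)]
2. ⊥bis P0·P1 via (14.275,41.41): [(17.6606, 0) (33, 0) (33, 46) (13.8997, 46)]  |A|=792.1126
3. ⊥bis P0·P2 via (23.415,32.495): [(14.958, 33.0565) (33, 31.8586) (33, 46) (13.8997, 46)]  |A|=251.1819
4. ⊥bis P0·P3 via (17.46,25.81): [(14.958, 33.0565) (33, 31.8586) (33, 46) (13.8997, 46)]  |A|=251.1819
5. ⊥bis P0·P4 via (16.37,31.05): [(14.958, 33.0565) (33, 31.8586) (33, 46) (13.8997, 46)]  |A|=251.1819
6. ⊥bis P0·P5 via (25.07,23.635): [(14.958, 33.0565) (33, 31.8586) (33, 46) (13.8997, 46)]  |A|=251.1819
7. canonical 4-gon: [(14.958, 33.0565) (33, 31.8586) (33, 46) (13.8997, 46)]
8. shoelace: 251.1819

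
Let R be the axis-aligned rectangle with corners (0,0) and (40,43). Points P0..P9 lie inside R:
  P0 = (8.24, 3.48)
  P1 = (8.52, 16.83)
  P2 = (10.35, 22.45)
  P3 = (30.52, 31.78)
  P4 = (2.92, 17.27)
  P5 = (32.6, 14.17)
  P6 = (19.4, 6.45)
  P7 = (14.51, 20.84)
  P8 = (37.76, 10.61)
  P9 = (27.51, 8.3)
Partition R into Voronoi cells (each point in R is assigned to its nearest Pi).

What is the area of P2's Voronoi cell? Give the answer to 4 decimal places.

Area of P2's cell: 309.9598

1. box [0,40]×[0,43]: [(0, 0) (40, 0) (40, 43) (0, 43)]
2. ⊥bis P2·P0 via (9.295,12.965): [(0, 13.9989) (40, 9.5497) (40, 43) (0, 43)]  |A|=1249.0279
3. ⊥bis P2·P1 via (9.435,19.64): [(0, 22.7123) (40, 9.6873) (40, 43) (0, 43)]  |A|=1072.0082
4. ⊥bis P2·P3 via (20.435,27.115): [(0, 22.7123) (26.4565, 14.0974) (13.0871, 43) (0, 43)]  |A|=457.4973
5. ⊥bis P2·P4 via (6.635,19.86): [(0, 29.377) (6.0111, 20.7549) (26.4565, 14.0974) (13.0871, 43) (0, 43)]  |A|=437.4661
6. ⊥bis P2·P5 via (21.475,18.31): [(0, 29.377) (6.0111, 20.7549) (20.6152, 15.9995) (22.8272, 21.9435) (13.0871, 43) (0, 43)]  |A|=418.0018
7. ⊥bis P2·P6 via (14.875,14.45): [(0, 29.377) (6.0111, 20.7549) (18.7108, 16.6196) (21.4152, 18.1493) (22.8272, 21.9435) (13.0871, 43) (0, 43)]  |A|=415.7067
8. ⊥bis P2·P7 via (12.43,21.645): [(0, 29.377) (6.0111, 20.7549) (11.4057, 18.9983) (17.2292, 34.0454) (13.0871, 43) (0, 43)]  |A|=309.9598
9. ⊥bis P2·P8 via (24.055,16.53): [(0, 29.377) (6.0111, 20.7549) (11.4057, 18.9983) (17.2292, 34.0454) (13.0871, 43) (0, 43)]  |A|=309.9598
10. ⊥bis P2·P9 via (18.93,15.375): [(0, 29.377) (6.0111, 20.7549) (11.4057, 18.9983) (17.2292, 34.0454) (13.0871, 43) (0, 43)]  |A|=309.9598
11. canonical 6-gon: [(0, 29.377) (6.0111, 20.7549) (11.4057, 18.9983) (17.2292, 34.0454) (13.0871, 43) (0, 43)]
12. shoelace: 309.9598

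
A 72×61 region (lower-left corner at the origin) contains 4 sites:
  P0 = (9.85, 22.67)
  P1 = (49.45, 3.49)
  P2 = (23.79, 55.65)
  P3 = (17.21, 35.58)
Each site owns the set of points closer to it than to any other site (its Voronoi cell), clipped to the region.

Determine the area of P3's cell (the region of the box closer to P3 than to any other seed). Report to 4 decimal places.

1. box [0,72]×[0,61]: [(0, 0) (72, 0) (72, 61) (0, 61)]
2. ⊥bis P3·P0 via (13.53,29.125): [(0, 36.8385) (64.6175, 0) (72, 0) (72, 61) (0, 61)]  |A|=3201.796
3. ⊥bis P3·P1 via (33.33,19.535): [(0, 36.8385) (32.2518, 18.4517) (72, 58.3858) (72, 61) (0, 61)]  |A|=1973.32
4. ⊥bis P3·P2 via (20.5,45.615): [(0, 52.336) (0, 36.8385) (32.2518, 18.4517) (49.7452, 36.0269)]  |A|=829.702
5. canonical 4-gon: [(0, 52.336) (0, 36.8385) (32.2518, 18.4517) (49.7452, 36.0269)]
6. shoelace: 829.702

Area of P3's cell: 829.7020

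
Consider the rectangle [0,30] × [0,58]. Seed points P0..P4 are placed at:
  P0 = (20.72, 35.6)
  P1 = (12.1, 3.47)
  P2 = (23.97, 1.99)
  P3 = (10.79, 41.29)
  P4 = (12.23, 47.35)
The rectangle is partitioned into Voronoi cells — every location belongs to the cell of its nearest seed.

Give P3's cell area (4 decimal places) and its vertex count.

Area of P3's cell: 293.1380 (4 vertices)

1. box [0,30]×[0,58]: [(0, 0) (30, 0) (30, 58) (0, 58)]
2. ⊥bis P3·P0 via (15.755,38.445): [(0, 10.9499) (26.9602, 58) (0, 58)]  |A|=634.2409
3. ⊥bis P3·P1 via (11.445,22.38): [(0, 21.9836) (6.4504, 22.207) (26.9602, 58) (0, 58)]  |A|=598.6548
4. ⊥bis P3·P2 via (17.38,21.64): [(0, 21.9836) (6.4504, 22.207) (26.9602, 58) (0, 58)]  |A|=598.6548
5. ⊥bis P3·P4 via (11.51,44.32): [(0, 47.055) (0, 21.9836) (6.4504, 22.207) (18.2093, 42.7281)]  |A|=293.138
6. canonical 4-gon: [(0, 47.055) (0, 21.9836) (6.4504, 22.207) (18.2093, 42.7281)]
7. shoelace: 293.138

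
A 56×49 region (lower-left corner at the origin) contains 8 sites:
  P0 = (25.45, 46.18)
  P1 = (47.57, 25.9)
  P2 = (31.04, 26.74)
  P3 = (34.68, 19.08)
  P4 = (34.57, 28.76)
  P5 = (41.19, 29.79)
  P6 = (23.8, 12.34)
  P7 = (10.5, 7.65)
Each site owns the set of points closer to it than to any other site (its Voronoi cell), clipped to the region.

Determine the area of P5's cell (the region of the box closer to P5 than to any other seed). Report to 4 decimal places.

1. box [0,56]×[0,49]: [(0, 0) (56, 0) (56, 49) (0, 49)]
2. ⊥bis P5·P0 via (33.32,37.985): [(0, 5.9864) (0, 0) (56, 0) (56, 49) (44.7899, 49)]  |A|=1780.7134
3. ⊥bis P5·P1 via (44.38,27.845): [(0, 5.9864) (0, 0) (27.4024, 0) (56, 46.903) (56, 49) (44.7899, 49)]  |A|=1110.057
4. ⊥bis P5·P2 via (36.115,28.265): [(33.2224, 37.8913) (38.9281, 18.9033) (56, 46.903) (56, 49) (44.7899, 49)]  |A|=328.1066
5. ⊥bis P5·P3 via (37.935,24.435): [(33.2224, 37.8913) (37.1164, 24.9326) (41.1203, 22.4988) (56, 46.903) (56, 49) (44.7899, 49)]  |A|=318.2408
6. ⊥bis P5·P4 via (37.88,29.275): [(36.1082, 40.6626) (38.706, 23.9664) (41.1203, 22.4988) (56, 46.903) (56, 49) (44.7899, 49)]  |A|=282.1315
7. ⊥bis P5·P6 via (32.495,21.065): [(36.1082, 40.6626) (38.706, 23.9664) (41.1203, 22.4988) (56, 46.903) (56, 49) (44.7899, 49)]  |A|=282.1315
8. ⊥bis P5·P7 via (25.845,18.72): [(36.1082, 40.6626) (38.706, 23.9664) (41.1203, 22.4988) (56, 46.903) (56, 49) (44.7899, 49)]  |A|=282.1315
9. canonical 6-gon: [(36.1082, 40.6626) (38.706, 23.9664) (41.1203, 22.4988) (56, 46.903) (56, 49) (44.7899, 49)]
10. shoelace: 282.1315

Area of P5's cell: 282.1315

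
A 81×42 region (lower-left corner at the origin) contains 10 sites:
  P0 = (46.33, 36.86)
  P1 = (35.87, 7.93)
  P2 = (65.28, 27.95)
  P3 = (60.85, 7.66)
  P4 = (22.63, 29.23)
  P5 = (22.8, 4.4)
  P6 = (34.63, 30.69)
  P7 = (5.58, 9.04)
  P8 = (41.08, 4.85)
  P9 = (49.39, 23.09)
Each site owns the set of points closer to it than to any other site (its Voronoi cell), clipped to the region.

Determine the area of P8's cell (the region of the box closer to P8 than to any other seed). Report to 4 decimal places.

1. box [0,81]×[0,42]: [(0, 0) (81, 0) (81, 42) (0, 42)]
2. ⊥bis P8·P0 via (43.705,20.855): [(0, 28.0231) (0, 0) (81, 0) (81, 14.7382)]  |A|=1731.8331
3. ⊥bis P8·P1 via (38.475,6.39): [(46.7327, 20.3584) (34.6974, 0) (81, 0) (81, 14.7382)]  |A|=723.8427
4. ⊥bis P8·P2 via (53.18,16.4): [(49.8969, 19.8395) (46.7327, 20.3584) (34.6974, 0) (68.8345, 0)]  |A|=373.9626
5. ⊥bis P8·P3 via (50.965,6.255): [(49.0136, 19.9843) (46.7327, 20.3584) (34.6974, 0) (51.8541, 0)]  |A|=196.9005
6. ⊥bis P8·P4 via (31.855,17.04): [(49.0136, 19.9843) (46.7327, 20.3584) (34.6974, 0) (51.8541, 0)]  |A|=196.9005
7. ⊥bis P8·P5 via (31.94,4.625): [(49.0136, 19.9843) (46.7327, 20.3584) (34.6974, 0) (51.8541, 0)]  |A|=196.9005
8. ⊥bis P8·P6 via (37.855,17.77): [(49.0136, 19.9843) (47.6331, 20.2107) (46.4744, 19.9215) (34.6974, 0) (51.8541, 0)]  |A|=196.6847
9. ⊥bis P8·P7 via (23.33,6.945): [(49.0136, 19.9843) (47.6331, 20.2107) (46.4744, 19.9215) (34.6974, 0) (51.8541, 0)]  |A|=196.6847
10. ⊥bis P8·P9 via (45.235,13.97): [(50.1892, 11.7129) (43.4396, 14.788) (34.6974, 0) (51.8541, 0)]  |A|=163.8248
11. canonical 4-gon: [(50.1892, 11.7129) (43.4396, 14.788) (34.6974, 0) (51.8541, 0)]
12. shoelace: 163.8248

Area of P8's cell: 163.8248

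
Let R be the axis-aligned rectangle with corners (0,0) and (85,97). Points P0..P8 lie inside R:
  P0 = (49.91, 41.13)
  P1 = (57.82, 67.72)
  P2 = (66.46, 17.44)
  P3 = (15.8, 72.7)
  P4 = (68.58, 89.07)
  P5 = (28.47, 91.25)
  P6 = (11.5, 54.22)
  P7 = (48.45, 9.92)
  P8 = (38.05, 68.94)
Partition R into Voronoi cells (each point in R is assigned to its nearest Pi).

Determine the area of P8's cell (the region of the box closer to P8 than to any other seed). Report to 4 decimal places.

1. box [0,85]×[0,97]: [(0, 0) (85, 0) (85, 97) (0, 97)]
2. ⊥bis P8·P0 via (43.98,55.035): [(0, 36.2791) (85, 72.5286) (85, 97) (0, 97)]  |A|=3620.6743
3. ⊥bis P8·P1 via (47.935,68.33): [(0, 36.2791) (47.1993, 56.4079) (49.7042, 97) (0, 97)]  |A|=2441.7916
4. ⊥bis P8·P2 via (52.255,43.19): [(0, 36.2791) (47.1993, 56.4079) (49.7042, 97) (0, 97)]  |A|=2441.7916
5. ⊥bis P8·P3 via (26.925,70.82): [(22.7258, 45.9708) (47.1993, 56.4079) (49.7042, 97) (31.3491, 97)]  |A|=951.9664
6. ⊥bis P8·P4 via (53.315,79.005): [(22.7258, 45.9708) (47.1993, 56.4079) (48.9978, 85.5526) (41.45, 97) (31.3491, 97)]  |A|=904.7217
7. ⊥bis P8·P5 via (33.26,80.095): [(28.1193, 77.8876) (22.7258, 45.9708) (47.1993, 56.4079) (48.9978, 85.5526) (48.3297, 86.566)]  |A|=672.9061
8. ⊥bis P8·P6 via (24.775,61.58): [(28.1193, 77.8876) (25.2261, 60.7664) (31.3823, 49.6625) (47.1993, 56.4079) (48.9978, 85.5526) (48.3297, 86.566)]  |A|=613.4815
9. ⊥bis P8·P7 via (43.25,39.43): [(28.1193, 77.8876) (25.2261, 60.7664) (31.3823, 49.6625) (47.1993, 56.4079) (48.9978, 85.5526) (48.3297, 86.566)]  |A|=613.4815
10. canonical 6-gon: [(28.1193, 77.8876) (25.2261, 60.7664) (31.3823, 49.6625) (47.1993, 56.4079) (48.9978, 85.5526) (48.3297, 86.566)]
11. shoelace: 613.4815

Area of P8's cell: 613.4815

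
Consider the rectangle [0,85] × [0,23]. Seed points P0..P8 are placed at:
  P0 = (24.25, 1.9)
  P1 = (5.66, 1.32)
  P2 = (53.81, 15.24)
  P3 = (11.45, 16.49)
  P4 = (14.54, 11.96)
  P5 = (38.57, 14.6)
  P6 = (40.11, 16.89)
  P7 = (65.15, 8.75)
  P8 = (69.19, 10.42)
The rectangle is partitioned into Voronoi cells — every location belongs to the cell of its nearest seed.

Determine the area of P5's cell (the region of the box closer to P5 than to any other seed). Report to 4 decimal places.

Area of P5's cell: 273.0100

1. box [0,85]×[0,23]: [(0, 0) (85, 0) (85, 23) (0, 23)]
2. ⊥bis P5·P0 via (31.41,8.25): [(38.7267, 0) (85, 0) (85, 23) (18.3286, 23)]  |A|=1298.8636
3. ⊥bis P5·P1 via (22.115,7.96): [(38.7267, 0) (85, 0) (85, 23) (18.3286, 23)]  |A|=1298.8636
4. ⊥bis P5·P2 via (46.19,14.92): [(38.7267, 0) (46.8166, 0) (45.8507, 23) (18.3286, 23)]  |A|=409.537
5. ⊥bis P5·P3 via (25.01,15.545): [(25.0049, 15.4721) (38.7267, 0) (46.8166, 0) (45.8507, 23) (25.5295, 23)]  |A|=382.4332
6. ⊥bis P5·P4 via (26.555,13.28): [(25.5131, 22.7638) (26.4993, 13.7871) (38.7267, 0) (46.8166, 0) (45.8507, 23) (25.5295, 23)]  |A|=376.5568
7. ⊥bis P5·P6 via (39.34,15.745): [(25.5131, 22.7638) (26.4993, 13.7871) (38.7267, 0) (46.8166, 0) (46.3534, 11.0286) (28.5517, 23) (25.5295, 23)]  |A|=273.01
8. ⊥bis P5·P7 via (51.86,11.675): [(25.5131, 22.7638) (26.4993, 13.7871) (38.7267, 0) (46.8166, 0) (46.3534, 11.0286) (28.5517, 23) (25.5295, 23)]  |A|=273.01
9. ⊥bis P5·P8 via (53.88,12.51): [(25.5131, 22.7638) (26.4993, 13.7871) (38.7267, 0) (46.8166, 0) (46.3534, 11.0286) (28.5517, 23) (25.5295, 23)]  |A|=273.01
10. canonical 7-gon: [(25.5131, 22.7638) (26.4993, 13.7871) (38.7267, 0) (46.8166, 0) (46.3534, 11.0286) (28.5517, 23) (25.5295, 23)]
11. shoelace: 273.01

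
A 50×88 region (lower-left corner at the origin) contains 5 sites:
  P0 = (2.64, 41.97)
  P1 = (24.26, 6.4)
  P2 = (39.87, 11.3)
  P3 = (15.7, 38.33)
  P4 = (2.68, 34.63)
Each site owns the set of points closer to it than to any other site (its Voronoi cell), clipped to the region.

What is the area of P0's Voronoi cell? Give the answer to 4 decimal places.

1. box [0,50]×[0,88]: [(0, 0) (50, 0) (50, 88) (0, 88)]
2. ⊥bis P0·P1 via (13.45,24.185): [(0, 16.0099) (50, 46.4007) (50, 88) (0, 88)]  |A|=2839.7365
3. ⊥bis P0·P2 via (21.255,26.635): [(0, 16.0099) (25.04, 31.2296) (50, 61.5283) (50, 88) (0, 88)]  |A|=2650.9441
4. ⊥bis P0·P3 via (9.17,40.15): [(0, 16.0099) (2.9398, 17.7968) (22.5064, 88) (0, 88)]  |A|=895.8327
5. ⊥bis P0·P4 via (2.66,38.3): [(0, 38.2855) (8.6635, 38.3327) (22.5064, 88) (0, 88)]  |A|=774.2678
6. canonical 4-gon: [(0, 38.2855) (8.6635, 38.3327) (22.5064, 88) (0, 88)]
7. shoelace: 774.2678

Area of P0's cell: 774.2678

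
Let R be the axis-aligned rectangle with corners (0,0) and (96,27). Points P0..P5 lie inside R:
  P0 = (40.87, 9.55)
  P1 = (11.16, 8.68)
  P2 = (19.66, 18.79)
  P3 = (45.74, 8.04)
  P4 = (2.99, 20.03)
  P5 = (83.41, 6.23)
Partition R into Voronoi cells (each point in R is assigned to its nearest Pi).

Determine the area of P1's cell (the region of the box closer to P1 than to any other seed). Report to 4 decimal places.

Area of P1's cell: 313.4799

1. box [0,96]×[0,27]: [(0, 0) (96, 0) (96, 27) (0, 27)]
2. ⊥bis P1·P0 via (26.015,9.115): [(0, 0) (26.2819, 0) (25.4913, 27) (0, 27)]  |A|=698.938
3. ⊥bis P1·P2 via (15.41,13.735): [(0, 26.691) (0, 0) (26.2819, 0) (26.144, 4.7104)]  |A|=410.8033
4. ⊥bis P1·P3 via (28.45,8.36): [(0, 26.691) (0, 0) (26.2819, 0) (26.144, 4.7104)]  |A|=410.8033
5. ⊥bis P1·P4 via (7.075,14.355): [(11.1681, 17.3013) (0, 9.2622) (0, 0) (26.2819, 0) (26.144, 4.7104)]  |A|=313.4799
6. ⊥bis P1·P5 via (47.285,7.455): [(11.1681, 17.3013) (0, 9.2622) (0, 0) (26.2819, 0) (26.144, 4.7104)]  |A|=313.4799
7. canonical 5-gon: [(11.1681, 17.3013) (0, 9.2622) (0, 0) (26.2819, 0) (26.144, 4.7104)]
8. shoelace: 313.4799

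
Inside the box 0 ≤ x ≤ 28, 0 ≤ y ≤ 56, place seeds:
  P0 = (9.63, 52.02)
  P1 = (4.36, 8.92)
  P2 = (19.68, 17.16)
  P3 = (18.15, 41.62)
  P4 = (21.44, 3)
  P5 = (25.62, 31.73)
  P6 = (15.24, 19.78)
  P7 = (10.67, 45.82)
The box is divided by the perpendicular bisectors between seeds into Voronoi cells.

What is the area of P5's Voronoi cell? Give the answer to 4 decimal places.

1. box [0,28]×[0,56]: [(0, 0) (28, 0) (28, 56) (0, 56)]
2. ⊥bis P5·P0 via (17.625,41.875): [(0, 27.9852) (0, 0) (28, 0) (28, 50.0513)]  |A|=1092.5106
3. ⊥bis P5·P1 via (14.99,20.325): [(3.669, 30.8767) (28, 8.1991) (28, 50.0513)]  |A|=509.1522
4. ⊥bis P5·P2 via (22.65,24.445): [(4.7617, 31.7378) (28, 22.2639) (28, 50.0513)]  |A|=322.8652
5. ⊥bis P5·P3 via (21.885,36.675): [(11.6372, 28.9348) (28, 22.2639) (28, 41.2937)]  |A|=155.6905
6. ⊥bis P5·P4 via (23.53,17.365): [(11.6372, 28.9348) (28, 22.2639) (28, 41.2937)]  |A|=155.6905
7. ⊥bis P5·P6 via (20.43,25.755): [(14.3823, 31.0081) (21.3085, 24.9919) (28, 22.2639) (28, 41.2937)]  |A|=140.2526
8. ⊥bis P5·P7 via (18.145,38.775): [(14.3823, 31.0081) (21.3085, 24.9919) (28, 22.2639) (28, 41.2937)]  |A|=140.2526
9. canonical 4-gon: [(14.3823, 31.0081) (21.3085, 24.9919) (28, 22.2639) (28, 41.2937)]
10. shoelace: 140.2526

Area of P5's cell: 140.2526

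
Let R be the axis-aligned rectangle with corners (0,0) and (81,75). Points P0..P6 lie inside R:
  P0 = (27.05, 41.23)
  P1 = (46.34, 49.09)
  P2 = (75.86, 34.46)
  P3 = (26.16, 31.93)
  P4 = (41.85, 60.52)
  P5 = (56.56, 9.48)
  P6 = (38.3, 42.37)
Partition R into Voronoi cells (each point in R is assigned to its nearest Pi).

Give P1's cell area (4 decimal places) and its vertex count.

1. box [0,81]×[0,75]: [(0, 0) (81, 0) (81, 75) (0, 75)]
2. ⊥bis P1·P0 via (36.695,45.16): [(55.0961, 0) (81, 0) (81, 75) (24.5362, 75)]  |A|=3088.7864
3. ⊥bis P1·P2 via (61.1,41.775): [(48.4636, 16.2776) (77.5662, 75) (24.5362, 75)]  |A|=1557.0232
4. ⊥bis P1·P3 via (36.25,40.51): [(40.7423, 35.2271) (51.5538, 22.5129) (77.5662, 75) (24.5362, 75)]  |A|=1503.6721
5. ⊥bis P1·P4 via (44.095,54.805): [(34.3283, 50.9684) (40.7423, 35.2271) (51.5538, 22.5129) (73.2296, 66.2498)]  |A|=729.4123
6. ⊥bis P1·P5 via (51.45,29.285): [(34.3283, 50.9684) (40.7423, 35.2271) (46.8126, 28.0885) (55.4173, 30.3086) (73.2296, 66.2498)]  |A|=700.1611
7. ⊥bis P1·P6 via (42.32,45.73): [(37.0485, 52.037) (55.2464, 30.2645) (55.4173, 30.3086) (73.2296, 66.2498)]  |A|=525.8767
8. canonical 4-gon: [(37.0485, 52.037) (55.2464, 30.2645) (55.4173, 30.3086) (73.2296, 66.2498)]
9. shoelace: 525.8767

Area of P1's cell: 525.8767 (4 vertices)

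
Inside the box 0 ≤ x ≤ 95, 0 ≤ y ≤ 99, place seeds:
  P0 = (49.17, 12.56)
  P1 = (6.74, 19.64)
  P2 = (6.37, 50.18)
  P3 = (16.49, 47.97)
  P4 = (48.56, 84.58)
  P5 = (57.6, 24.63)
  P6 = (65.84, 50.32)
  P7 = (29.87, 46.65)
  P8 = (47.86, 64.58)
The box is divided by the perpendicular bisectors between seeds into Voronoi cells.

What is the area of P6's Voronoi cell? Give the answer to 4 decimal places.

Area of P6's cell: 1713.5152

1. box [0,95]×[0,99]: [(0, 0) (95, 0) (95, 99) (0, 99)]
2. ⊥bis P6·P0 via (57.505,31.44): [(0, 56.8269) (95, 14.887) (95, 99) (0, 99)]  |A|=5998.5915
3. ⊥bis P6·P1 via (36.29,34.98): [(32.3665, 42.5379) (95, 14.887) (95, 99) (3.0559, 99)]  |A|=5229.8208
4. ⊥bis P6·P2 via (36.105,50.25): [(36.1271, 40.8778) (95, 14.887) (95, 99) (35.9902, 99)]  |A|=4190.8795
5. ⊥bis P6·P3 via (41.165,49.145): [(41.6753, 38.4284) (95, 14.887) (95, 99) (38.791, 99)]  |A|=3944.9867
6. ⊥bis P6·P4 via (57.2,67.45): [(40.6899, 59.1227) (41.6753, 38.4284) (95, 14.887) (95, 86.5155)]  |A|=2485.2354
7. ⊥bis P6·P5 via (61.72,37.475): [(40.6899, 59.1227) (41.4105, 43.9892) (95, 26.8005) (95, 86.5155)]  |A|=2020.8669
8. ⊥bis P6·P7 via (47.855,48.485): [(46.4721, 62.0391) (48.5473, 41.7001) (95, 26.8005) (95, 86.5155)]  |A|=1905.8619
9. ⊥bis P6·P8 via (56.85,57.45): [(69.8356, 73.8231) (48.0698, 46.3794) (48.5473, 41.7001) (95, 26.8005) (95, 86.5155)]  |A|=1713.5152
10. canonical 5-gon: [(69.8356, 73.8231) (48.0698, 46.3794) (48.5473, 41.7001) (95, 26.8005) (95, 86.5155)]
11. shoelace: 1713.5152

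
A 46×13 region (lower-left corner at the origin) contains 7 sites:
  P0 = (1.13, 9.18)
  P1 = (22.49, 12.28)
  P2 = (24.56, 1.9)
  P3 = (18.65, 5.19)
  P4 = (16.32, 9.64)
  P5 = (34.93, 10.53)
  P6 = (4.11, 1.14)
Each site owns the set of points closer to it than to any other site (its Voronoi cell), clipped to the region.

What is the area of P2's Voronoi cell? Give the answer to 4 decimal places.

Area of P2's cell: 76.0455

1. box [0,46]×[0,13]: [(0, 0) (46, 0) (46, 13) (0, 13)]
2. ⊥bis P2·P0 via (12.845,5.54): [(11.1237, 0) (46, 0) (46, 13) (15.1629, 13)]  |A|=427.1373
3. ⊥bis P2·P1 via (23.525,7.09): [(12.6529, 4.9219) (11.1237, 0) (46, 0) (46, 11.572)]  |A|=278.7747
4. ⊥bis P2·P3 via (21.605,3.545): [(23.5851, 7.102) (19.6316, 0) (46, 0) (46, 11.572)]  |A|=223.3268
5. ⊥bis P2·P4 via (20.44,5.77): [(23.5851, 7.102) (19.6316, 0) (46, 0) (46, 11.572)]  |A|=223.3268
6. ⊥bis P2·P5 via (29.745,6.215): [(28.2351, 8.0293) (23.5851, 7.102) (19.6316, 0) (34.9172, 0)]  |A|=76.0455
7. ⊥bis P2·P6 via (14.335,1.52): [(28.2351, 8.0293) (23.5851, 7.102) (19.6316, 0) (34.9172, 0)]  |A|=76.0455
8. canonical 4-gon: [(28.2351, 8.0293) (23.5851, 7.102) (19.6316, 0) (34.9172, 0)]
9. shoelace: 76.0455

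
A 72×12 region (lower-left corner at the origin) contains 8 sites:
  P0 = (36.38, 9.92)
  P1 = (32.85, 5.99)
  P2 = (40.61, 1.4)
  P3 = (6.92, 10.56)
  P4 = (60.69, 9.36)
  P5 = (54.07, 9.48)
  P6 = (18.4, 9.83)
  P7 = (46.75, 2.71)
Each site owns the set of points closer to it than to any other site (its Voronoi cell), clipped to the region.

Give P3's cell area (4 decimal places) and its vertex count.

Area of P3's cell: 148.7189 (4 vertices)

1. box [0,72]×[0,12]: [(0, 0) (72, 0) (72, 12) (0, 12)]
2. ⊥bis P3·P0 via (21.65,10.24): [(0, 0) (21.4275, 0) (21.6882, 12) (0, 12)]  |A|=258.6947
3. ⊥bis P3·P1 via (19.885,8.275): [(0, 0) (18.4266, 0) (20.5415, 12) (0, 12)]  |A|=233.8085
4. ⊥bis P3·P2 via (23.765,5.98): [(0, 0) (18.4266, 0) (20.5415, 12) (0, 12)]  |A|=233.8085
5. ⊥bis P3·P4 via (33.805,9.96): [(0, 0) (18.4266, 0) (20.5415, 12) (0, 12)]  |A|=233.8085
6. ⊥bis P3·P5 via (30.495,10.02): [(0, 0) (18.4266, 0) (20.5415, 12) (0, 12)]  |A|=233.8085
7. ⊥bis P3·P6 via (12.66,10.195): [(0, 0) (12.0117, 0) (12.7748, 12) (0, 12)]  |A|=148.7189
8. ⊥bis P3·P7 via (26.835,6.635): [(0, 0) (12.0117, 0) (12.7748, 12) (0, 12)]  |A|=148.7189
9. canonical 4-gon: [(0, 0) (12.0117, 0) (12.7748, 12) (0, 12)]
10. shoelace: 148.7189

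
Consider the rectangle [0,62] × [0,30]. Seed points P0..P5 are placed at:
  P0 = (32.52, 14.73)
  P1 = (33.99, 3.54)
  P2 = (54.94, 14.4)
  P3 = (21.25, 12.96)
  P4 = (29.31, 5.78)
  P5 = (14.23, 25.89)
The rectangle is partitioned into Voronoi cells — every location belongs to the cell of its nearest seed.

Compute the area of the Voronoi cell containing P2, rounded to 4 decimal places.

1. box [0,62]×[0,30]: [(0, 0) (62, 0) (62, 30) (0, 30)]
2. ⊥bis P2·P0 via (43.73,14.565): [(43.5156, 0) (62, 0) (62, 30) (43.9572, 30)]  |A|=547.9079
3. ⊥bis P2·P1 via (44.465,8.97): [(43.6702, 10.5032) (49.1148, 0) (62, 0) (62, 30) (43.9572, 30)]  |A|=518.503
4. ⊥bis P2·P3 via (38.095,13.68): [(43.6702, 10.5032) (49.1148, 0) (62, 0) (62, 30) (43.9572, 30)]  |A|=518.503
5. ⊥bis P2·P4 via (42.125,10.09): [(43.6702, 10.5032) (49.1148, 0) (62, 0) (62, 30) (43.9572, 30)]  |A|=518.503
6. ⊥bis P2·P5 via (34.585,20.145): [(43.6702, 10.5032) (49.1148, 0) (62, 0) (62, 30) (43.9572, 30)]  |A|=518.503
7. canonical 5-gon: [(43.6702, 10.5032) (49.1148, 0) (62, 0) (62, 30) (43.9572, 30)]
8. shoelace: 518.503

Area of P2's cell: 518.5030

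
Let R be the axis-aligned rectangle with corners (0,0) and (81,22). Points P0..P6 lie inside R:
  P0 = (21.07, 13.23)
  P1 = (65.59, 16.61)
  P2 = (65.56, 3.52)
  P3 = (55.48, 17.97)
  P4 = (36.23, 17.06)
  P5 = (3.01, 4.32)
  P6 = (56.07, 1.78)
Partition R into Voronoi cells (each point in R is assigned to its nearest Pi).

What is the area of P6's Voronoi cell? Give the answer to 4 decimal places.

Area of P6's cell: 173.4033

1. box [0,81]×[0,22]: [(0, 0) (81, 0) (81, 22) (0, 22)]
2. ⊥bis P6·P0 via (38.57,7.505): [(36.1148, 0) (81, 0) (81, 22) (43.3119, 22)]  |A|=908.306
3. ⊥bis P6·P1 via (60.83,9.195): [(42.8903, 20.7112) (36.1148, 0) (75.1537, 0)]  |A|=404.2722
4. ⊥bis P6·P2 via (60.815,2.65): [(59.4529, 10.079) (42.8903, 20.7112) (36.1148, 0) (61.3009, 0)]  |A|=334.4605
5. ⊥bis P6·P3 via (55.775,9.875): [(59.4656, 10.0095) (39.1471, 9.269) (36.1148, 0) (61.3009, 0)]  |A|=219.094
6. ⊥bis P6·P4 via (46.15,9.42): [(59.4656, 10.0095) (46.2326, 9.5273) (38.8951, 0) (61.3009, 0)]  |A|=173.4033
7. ⊥bis P6·P5 via (29.54,3.05): [(59.4656, 10.0095) (46.2326, 9.5273) (38.8951, 0) (61.3009, 0)]  |A|=173.4033
8. canonical 4-gon: [(59.4656, 10.0095) (46.2326, 9.5273) (38.8951, 0) (61.3009, 0)]
9. shoelace: 173.4033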